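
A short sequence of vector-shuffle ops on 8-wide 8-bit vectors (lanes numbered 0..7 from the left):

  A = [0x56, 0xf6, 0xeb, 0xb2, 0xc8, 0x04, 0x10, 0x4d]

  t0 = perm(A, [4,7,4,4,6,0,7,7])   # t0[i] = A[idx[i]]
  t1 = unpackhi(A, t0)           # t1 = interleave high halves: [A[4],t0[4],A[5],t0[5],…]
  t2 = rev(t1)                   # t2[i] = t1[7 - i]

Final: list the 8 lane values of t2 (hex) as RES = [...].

t0 = [0xc8, 0x4d, 0xc8, 0xc8, 0x10, 0x56, 0x4d, 0x4d]
t1 = [0xc8, 0x10, 0x04, 0x56, 0x10, 0x4d, 0x4d, 0x4d]
t2 = [0x4d, 0x4d, 0x4d, 0x10, 0x56, 0x04, 0x10, 0xc8]

RES = [ 0x4d  0x4d  0x4d  0x10  0x56  0x04  0x10  0xc8 ]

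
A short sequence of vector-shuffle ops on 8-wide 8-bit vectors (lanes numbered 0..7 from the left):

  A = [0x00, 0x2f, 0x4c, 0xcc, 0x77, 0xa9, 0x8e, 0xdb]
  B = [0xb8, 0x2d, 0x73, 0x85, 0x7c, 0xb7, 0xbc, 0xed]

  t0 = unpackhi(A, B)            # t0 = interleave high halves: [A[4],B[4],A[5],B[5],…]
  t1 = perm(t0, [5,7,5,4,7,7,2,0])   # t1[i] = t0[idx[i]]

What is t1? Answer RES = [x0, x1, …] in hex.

RES = [ 0xbc  0xed  0xbc  0x8e  0xed  0xed  0xa9  0x77 ]

t0 = [0x77, 0x7c, 0xa9, 0xb7, 0x8e, 0xbc, 0xdb, 0xed]
t1 = [0xbc, 0xed, 0xbc, 0x8e, 0xed, 0xed, 0xa9, 0x77]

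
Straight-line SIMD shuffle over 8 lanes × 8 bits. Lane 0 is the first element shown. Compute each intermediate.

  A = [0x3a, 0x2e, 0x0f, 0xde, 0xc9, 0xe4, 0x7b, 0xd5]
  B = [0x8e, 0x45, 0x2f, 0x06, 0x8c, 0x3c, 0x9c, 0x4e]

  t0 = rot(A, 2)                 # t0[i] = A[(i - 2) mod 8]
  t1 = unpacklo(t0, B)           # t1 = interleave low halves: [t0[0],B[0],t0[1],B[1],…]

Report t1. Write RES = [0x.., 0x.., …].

RES = [0x7b, 0x8e, 0xd5, 0x45, 0x3a, 0x2f, 0x2e, 0x06]

t0 = [0x7b, 0xd5, 0x3a, 0x2e, 0x0f, 0xde, 0xc9, 0xe4]
t1 = [0x7b, 0x8e, 0xd5, 0x45, 0x3a, 0x2f, 0x2e, 0x06]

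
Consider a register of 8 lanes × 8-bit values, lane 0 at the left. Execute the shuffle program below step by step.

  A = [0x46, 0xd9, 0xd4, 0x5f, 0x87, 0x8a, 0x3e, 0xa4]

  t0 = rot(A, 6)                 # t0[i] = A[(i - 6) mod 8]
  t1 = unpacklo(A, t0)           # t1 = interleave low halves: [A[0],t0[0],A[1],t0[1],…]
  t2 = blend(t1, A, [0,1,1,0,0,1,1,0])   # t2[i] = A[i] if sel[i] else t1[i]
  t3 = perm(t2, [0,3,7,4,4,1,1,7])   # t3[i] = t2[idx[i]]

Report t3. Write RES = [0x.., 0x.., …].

RES = [0x46, 0x5f, 0x8a, 0xd4, 0xd4, 0xd9, 0xd9, 0x8a]

  t0: d4 5f 87 8a 3e a4 46 d9
  t1: 46 d4 d9 5f d4 87 5f 8a
  t2: 46 d9 d4 5f d4 8a 3e 8a
  t3: 46 5f 8a d4 d4 d9 d9 8a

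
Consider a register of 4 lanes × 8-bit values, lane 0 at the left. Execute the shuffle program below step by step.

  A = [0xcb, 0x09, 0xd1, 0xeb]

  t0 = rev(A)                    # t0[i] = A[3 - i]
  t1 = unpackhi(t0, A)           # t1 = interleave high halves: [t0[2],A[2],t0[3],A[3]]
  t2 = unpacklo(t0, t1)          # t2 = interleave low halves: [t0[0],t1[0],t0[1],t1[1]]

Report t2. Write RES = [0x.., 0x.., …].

RES = [0xeb, 0x09, 0xd1, 0xd1]

t0 = [0xeb, 0xd1, 0x09, 0xcb]
t1 = [0x09, 0xd1, 0xcb, 0xeb]
t2 = [0xeb, 0x09, 0xd1, 0xd1]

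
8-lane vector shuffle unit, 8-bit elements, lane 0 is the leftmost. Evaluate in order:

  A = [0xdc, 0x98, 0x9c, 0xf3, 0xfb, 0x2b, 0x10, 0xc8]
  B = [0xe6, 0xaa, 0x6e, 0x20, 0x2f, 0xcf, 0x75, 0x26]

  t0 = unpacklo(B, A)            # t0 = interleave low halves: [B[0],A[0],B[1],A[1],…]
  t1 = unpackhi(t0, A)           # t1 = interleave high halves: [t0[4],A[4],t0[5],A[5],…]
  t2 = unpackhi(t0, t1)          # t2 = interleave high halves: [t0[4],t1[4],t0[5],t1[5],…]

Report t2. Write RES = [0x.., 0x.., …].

RES = [ 0x6e  0x20  0x9c  0x10  0x20  0xf3  0xf3  0xc8 ]

→ t0 |e6|dc|aa|98|6e|9c|20|f3|
→ t1 |6e|fb|9c|2b|20|10|f3|c8|
→ t2 |6e|20|9c|10|20|f3|f3|c8|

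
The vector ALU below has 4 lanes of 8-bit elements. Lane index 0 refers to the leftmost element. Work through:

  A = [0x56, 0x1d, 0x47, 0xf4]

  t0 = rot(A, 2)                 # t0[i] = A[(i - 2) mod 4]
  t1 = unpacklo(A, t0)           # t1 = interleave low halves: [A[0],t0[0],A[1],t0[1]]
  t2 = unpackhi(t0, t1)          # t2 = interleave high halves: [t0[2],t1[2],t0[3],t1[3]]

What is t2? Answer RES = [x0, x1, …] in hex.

RES = [0x56, 0x1d, 0x1d, 0xf4]

t0 = [0x47, 0xf4, 0x56, 0x1d]
t1 = [0x56, 0x47, 0x1d, 0xf4]
t2 = [0x56, 0x1d, 0x1d, 0xf4]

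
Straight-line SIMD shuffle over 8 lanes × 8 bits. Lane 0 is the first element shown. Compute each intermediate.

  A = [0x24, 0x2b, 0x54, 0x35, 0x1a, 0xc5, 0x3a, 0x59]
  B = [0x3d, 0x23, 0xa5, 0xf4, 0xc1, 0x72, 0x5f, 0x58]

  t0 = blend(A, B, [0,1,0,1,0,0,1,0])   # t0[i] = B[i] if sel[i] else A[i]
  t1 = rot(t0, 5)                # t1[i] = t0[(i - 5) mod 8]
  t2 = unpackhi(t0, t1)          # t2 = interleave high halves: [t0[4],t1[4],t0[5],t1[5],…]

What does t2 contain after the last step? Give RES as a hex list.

t0 = [0x24, 0x23, 0x54, 0xf4, 0x1a, 0xc5, 0x5f, 0x59]
t1 = [0xf4, 0x1a, 0xc5, 0x5f, 0x59, 0x24, 0x23, 0x54]
t2 = [0x1a, 0x59, 0xc5, 0x24, 0x5f, 0x23, 0x59, 0x54]

RES = [0x1a, 0x59, 0xc5, 0x24, 0x5f, 0x23, 0x59, 0x54]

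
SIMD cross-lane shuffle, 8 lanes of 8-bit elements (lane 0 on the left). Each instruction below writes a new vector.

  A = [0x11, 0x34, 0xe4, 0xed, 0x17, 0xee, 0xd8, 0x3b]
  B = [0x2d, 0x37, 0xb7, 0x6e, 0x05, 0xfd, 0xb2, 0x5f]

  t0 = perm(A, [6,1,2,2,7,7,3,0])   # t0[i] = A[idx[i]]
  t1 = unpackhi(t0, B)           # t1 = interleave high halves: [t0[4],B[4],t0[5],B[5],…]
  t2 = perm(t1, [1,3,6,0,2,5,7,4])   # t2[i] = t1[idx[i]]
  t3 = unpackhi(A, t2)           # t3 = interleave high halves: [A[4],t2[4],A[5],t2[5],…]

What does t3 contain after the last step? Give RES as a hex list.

→ t0 |d8|34|e4|e4|3b|3b|ed|11|
→ t1 |3b|05|3b|fd|ed|b2|11|5f|
→ t2 |05|fd|11|3b|3b|b2|5f|ed|
→ t3 |17|3b|ee|b2|d8|5f|3b|ed|

RES = [ 0x17  0x3b  0xee  0xb2  0xd8  0x5f  0x3b  0xed ]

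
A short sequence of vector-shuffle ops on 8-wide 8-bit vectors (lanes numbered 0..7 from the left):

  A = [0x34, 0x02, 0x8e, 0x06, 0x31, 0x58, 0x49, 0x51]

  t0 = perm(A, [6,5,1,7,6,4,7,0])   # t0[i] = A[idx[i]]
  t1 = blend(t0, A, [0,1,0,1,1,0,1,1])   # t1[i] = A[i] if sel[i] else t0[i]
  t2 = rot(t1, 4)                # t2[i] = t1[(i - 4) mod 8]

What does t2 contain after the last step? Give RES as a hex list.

RES = [ 0x31  0x31  0x49  0x51  0x49  0x02  0x02  0x06 ]

t0 = [0x49, 0x58, 0x02, 0x51, 0x49, 0x31, 0x51, 0x34]
t1 = [0x49, 0x02, 0x02, 0x06, 0x31, 0x31, 0x49, 0x51]
t2 = [0x31, 0x31, 0x49, 0x51, 0x49, 0x02, 0x02, 0x06]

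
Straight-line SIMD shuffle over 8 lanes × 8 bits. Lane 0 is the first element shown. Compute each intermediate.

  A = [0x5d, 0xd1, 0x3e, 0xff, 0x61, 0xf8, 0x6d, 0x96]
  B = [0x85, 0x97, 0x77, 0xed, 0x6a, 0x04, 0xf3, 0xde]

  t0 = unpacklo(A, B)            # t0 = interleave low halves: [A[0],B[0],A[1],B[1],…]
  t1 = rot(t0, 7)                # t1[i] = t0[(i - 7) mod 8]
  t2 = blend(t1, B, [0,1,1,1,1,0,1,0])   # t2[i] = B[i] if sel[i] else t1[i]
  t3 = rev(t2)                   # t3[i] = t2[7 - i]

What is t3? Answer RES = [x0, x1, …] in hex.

t0 = [0x5d, 0x85, 0xd1, 0x97, 0x3e, 0x77, 0xff, 0xed]
t1 = [0x85, 0xd1, 0x97, 0x3e, 0x77, 0xff, 0xed, 0x5d]
t2 = [0x85, 0x97, 0x77, 0xed, 0x6a, 0xff, 0xf3, 0x5d]
t3 = [0x5d, 0xf3, 0xff, 0x6a, 0xed, 0x77, 0x97, 0x85]

RES = [0x5d, 0xf3, 0xff, 0x6a, 0xed, 0x77, 0x97, 0x85]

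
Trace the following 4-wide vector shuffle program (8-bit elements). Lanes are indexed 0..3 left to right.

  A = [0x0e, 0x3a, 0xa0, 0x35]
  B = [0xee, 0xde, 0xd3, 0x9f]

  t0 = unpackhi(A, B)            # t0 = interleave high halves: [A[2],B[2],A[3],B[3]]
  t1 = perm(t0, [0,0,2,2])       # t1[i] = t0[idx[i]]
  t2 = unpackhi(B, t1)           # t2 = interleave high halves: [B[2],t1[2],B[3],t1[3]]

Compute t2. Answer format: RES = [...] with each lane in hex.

t0 = [0xa0, 0xd3, 0x35, 0x9f]
t1 = [0xa0, 0xa0, 0x35, 0x35]
t2 = [0xd3, 0x35, 0x9f, 0x35]

RES = [0xd3, 0x35, 0x9f, 0x35]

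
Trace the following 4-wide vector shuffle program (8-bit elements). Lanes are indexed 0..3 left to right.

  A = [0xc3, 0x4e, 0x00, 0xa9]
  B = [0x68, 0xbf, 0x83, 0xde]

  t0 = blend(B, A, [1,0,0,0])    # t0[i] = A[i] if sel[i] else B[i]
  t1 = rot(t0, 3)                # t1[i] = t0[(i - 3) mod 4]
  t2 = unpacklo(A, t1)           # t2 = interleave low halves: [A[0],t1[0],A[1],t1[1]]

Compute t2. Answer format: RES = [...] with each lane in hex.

  t0: c3 bf 83 de
  t1: bf 83 de c3
  t2: c3 bf 4e 83

RES = [ 0xc3  0xbf  0x4e  0x83 ]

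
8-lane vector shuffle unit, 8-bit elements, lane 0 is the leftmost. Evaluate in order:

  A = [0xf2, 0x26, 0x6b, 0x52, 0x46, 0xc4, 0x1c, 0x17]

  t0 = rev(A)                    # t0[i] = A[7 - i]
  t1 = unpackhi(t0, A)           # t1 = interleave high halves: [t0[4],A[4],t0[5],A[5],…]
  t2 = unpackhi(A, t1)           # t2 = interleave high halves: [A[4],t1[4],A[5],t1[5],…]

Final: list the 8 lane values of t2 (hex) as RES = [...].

RES = [ 0x46  0x26  0xc4  0x1c  0x1c  0xf2  0x17  0x17 ]

→ t0 |17|1c|c4|46|52|6b|26|f2|
→ t1 |52|46|6b|c4|26|1c|f2|17|
→ t2 |46|26|c4|1c|1c|f2|17|17|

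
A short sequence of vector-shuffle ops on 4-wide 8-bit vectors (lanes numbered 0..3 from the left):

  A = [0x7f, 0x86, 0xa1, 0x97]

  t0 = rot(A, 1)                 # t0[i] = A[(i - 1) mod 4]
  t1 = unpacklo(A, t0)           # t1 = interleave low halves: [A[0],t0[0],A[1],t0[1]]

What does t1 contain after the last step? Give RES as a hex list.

  t0: 97 7f 86 a1
  t1: 7f 97 86 7f

RES = [0x7f, 0x97, 0x86, 0x7f]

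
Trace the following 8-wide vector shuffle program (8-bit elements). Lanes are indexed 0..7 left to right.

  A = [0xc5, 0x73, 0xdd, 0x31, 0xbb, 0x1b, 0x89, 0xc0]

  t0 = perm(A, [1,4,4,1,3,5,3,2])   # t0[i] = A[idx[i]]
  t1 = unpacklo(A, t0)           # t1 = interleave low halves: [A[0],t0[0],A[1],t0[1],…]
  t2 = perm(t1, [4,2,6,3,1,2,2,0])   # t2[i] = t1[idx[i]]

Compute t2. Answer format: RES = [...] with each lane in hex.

  t0: 73 bb bb 73 31 1b 31 dd
  t1: c5 73 73 bb dd bb 31 73
  t2: dd 73 31 bb 73 73 73 c5

RES = [ 0xdd  0x73  0x31  0xbb  0x73  0x73  0x73  0xc5 ]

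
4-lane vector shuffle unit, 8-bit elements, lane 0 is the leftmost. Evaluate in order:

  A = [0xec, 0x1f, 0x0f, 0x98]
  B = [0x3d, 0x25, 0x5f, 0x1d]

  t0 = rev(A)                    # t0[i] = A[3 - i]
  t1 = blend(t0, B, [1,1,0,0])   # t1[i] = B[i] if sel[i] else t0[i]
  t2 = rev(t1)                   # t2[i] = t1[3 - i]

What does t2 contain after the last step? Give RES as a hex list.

RES = [ 0xec  0x1f  0x25  0x3d ]

→ t0 |98|0f|1f|ec|
→ t1 |3d|25|1f|ec|
→ t2 |ec|1f|25|3d|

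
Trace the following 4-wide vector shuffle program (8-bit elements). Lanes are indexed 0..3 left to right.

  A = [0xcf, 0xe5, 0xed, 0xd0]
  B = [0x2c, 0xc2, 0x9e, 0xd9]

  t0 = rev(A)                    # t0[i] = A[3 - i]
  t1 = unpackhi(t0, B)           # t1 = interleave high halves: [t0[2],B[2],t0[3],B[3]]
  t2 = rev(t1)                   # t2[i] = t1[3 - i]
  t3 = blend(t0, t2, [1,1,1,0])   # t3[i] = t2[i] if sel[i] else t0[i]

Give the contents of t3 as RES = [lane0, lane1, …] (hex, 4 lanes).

RES = [ 0xd9  0xcf  0x9e  0xcf ]

→ t0 |d0|ed|e5|cf|
→ t1 |e5|9e|cf|d9|
→ t2 |d9|cf|9e|e5|
→ t3 |d9|cf|9e|cf|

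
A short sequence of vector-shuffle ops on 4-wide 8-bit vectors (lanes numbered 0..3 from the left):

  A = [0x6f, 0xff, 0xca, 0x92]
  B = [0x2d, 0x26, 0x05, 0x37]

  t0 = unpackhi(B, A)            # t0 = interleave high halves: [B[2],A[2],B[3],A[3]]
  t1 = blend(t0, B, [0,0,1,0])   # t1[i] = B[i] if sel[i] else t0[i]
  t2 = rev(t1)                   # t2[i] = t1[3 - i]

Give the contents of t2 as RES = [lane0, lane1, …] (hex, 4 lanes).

RES = [0x92, 0x05, 0xca, 0x05]

  t0: 05 ca 37 92
  t1: 05 ca 05 92
  t2: 92 05 ca 05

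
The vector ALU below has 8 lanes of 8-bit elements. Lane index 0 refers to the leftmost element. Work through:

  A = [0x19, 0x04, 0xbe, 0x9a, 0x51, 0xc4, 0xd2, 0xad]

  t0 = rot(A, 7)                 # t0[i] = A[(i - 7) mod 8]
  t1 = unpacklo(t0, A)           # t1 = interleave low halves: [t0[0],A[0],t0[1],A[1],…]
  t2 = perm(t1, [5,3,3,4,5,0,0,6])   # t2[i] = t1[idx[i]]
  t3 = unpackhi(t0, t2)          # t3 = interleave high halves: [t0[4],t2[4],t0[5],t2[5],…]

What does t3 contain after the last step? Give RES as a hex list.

  t0: 04 be 9a 51 c4 d2 ad 19
  t1: 04 19 be 04 9a be 51 9a
  t2: be 04 04 9a be 04 04 51
  t3: c4 be d2 04 ad 04 19 51

RES = [ 0xc4  0xbe  0xd2  0x04  0xad  0x04  0x19  0x51 ]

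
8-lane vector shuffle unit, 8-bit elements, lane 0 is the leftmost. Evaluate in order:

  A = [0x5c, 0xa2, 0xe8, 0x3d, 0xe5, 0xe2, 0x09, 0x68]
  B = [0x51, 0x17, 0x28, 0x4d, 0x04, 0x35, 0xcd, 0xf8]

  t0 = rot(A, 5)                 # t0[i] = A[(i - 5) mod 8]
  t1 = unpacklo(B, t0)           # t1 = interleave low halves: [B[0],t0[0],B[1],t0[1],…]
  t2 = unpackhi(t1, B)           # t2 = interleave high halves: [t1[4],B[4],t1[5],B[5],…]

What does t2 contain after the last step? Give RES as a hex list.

→ t0 |3d|e5|e2|09|68|5c|a2|e8|
→ t1 |51|3d|17|e5|28|e2|4d|09|
→ t2 |28|04|e2|35|4d|cd|09|f8|

RES = [ 0x28  0x04  0xe2  0x35  0x4d  0xcd  0x09  0xf8 ]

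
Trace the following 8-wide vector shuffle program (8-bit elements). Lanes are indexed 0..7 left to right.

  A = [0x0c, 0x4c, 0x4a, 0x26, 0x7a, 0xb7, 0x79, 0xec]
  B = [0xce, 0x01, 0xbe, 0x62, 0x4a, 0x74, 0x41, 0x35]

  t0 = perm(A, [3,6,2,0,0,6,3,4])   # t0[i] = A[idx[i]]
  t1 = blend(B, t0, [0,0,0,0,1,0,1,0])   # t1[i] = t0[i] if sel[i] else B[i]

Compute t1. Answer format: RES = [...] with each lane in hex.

RES = [0xce, 0x01, 0xbe, 0x62, 0x0c, 0x74, 0x26, 0x35]

t0 = [0x26, 0x79, 0x4a, 0x0c, 0x0c, 0x79, 0x26, 0x7a]
t1 = [0xce, 0x01, 0xbe, 0x62, 0x0c, 0x74, 0x26, 0x35]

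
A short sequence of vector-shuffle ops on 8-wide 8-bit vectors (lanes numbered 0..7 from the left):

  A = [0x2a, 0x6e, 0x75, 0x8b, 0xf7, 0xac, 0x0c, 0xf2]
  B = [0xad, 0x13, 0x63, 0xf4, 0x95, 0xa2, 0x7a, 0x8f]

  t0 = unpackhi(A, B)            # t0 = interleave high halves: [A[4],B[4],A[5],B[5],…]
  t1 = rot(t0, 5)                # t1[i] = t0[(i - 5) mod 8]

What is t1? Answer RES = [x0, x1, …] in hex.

t0 = [0xf7, 0x95, 0xac, 0xa2, 0x0c, 0x7a, 0xf2, 0x8f]
t1 = [0xa2, 0x0c, 0x7a, 0xf2, 0x8f, 0xf7, 0x95, 0xac]

RES = [0xa2, 0x0c, 0x7a, 0xf2, 0x8f, 0xf7, 0x95, 0xac]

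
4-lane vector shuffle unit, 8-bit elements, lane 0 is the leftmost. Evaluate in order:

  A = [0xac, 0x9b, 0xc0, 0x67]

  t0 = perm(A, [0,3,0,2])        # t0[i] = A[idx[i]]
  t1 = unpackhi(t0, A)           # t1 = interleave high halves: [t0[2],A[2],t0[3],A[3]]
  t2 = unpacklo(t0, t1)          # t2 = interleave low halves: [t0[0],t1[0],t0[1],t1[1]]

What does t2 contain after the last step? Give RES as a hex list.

→ t0 |ac|67|ac|c0|
→ t1 |ac|c0|c0|67|
→ t2 |ac|ac|67|c0|

RES = [0xac, 0xac, 0x67, 0xc0]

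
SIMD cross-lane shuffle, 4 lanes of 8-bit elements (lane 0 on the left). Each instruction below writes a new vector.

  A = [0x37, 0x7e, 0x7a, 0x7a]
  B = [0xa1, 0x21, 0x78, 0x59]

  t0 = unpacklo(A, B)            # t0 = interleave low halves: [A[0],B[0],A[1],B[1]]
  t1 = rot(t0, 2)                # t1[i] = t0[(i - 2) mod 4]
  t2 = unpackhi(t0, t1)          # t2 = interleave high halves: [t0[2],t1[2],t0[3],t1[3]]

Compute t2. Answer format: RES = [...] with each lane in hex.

t0 = [0x37, 0xa1, 0x7e, 0x21]
t1 = [0x7e, 0x21, 0x37, 0xa1]
t2 = [0x7e, 0x37, 0x21, 0xa1]

RES = [ 0x7e  0x37  0x21  0xa1 ]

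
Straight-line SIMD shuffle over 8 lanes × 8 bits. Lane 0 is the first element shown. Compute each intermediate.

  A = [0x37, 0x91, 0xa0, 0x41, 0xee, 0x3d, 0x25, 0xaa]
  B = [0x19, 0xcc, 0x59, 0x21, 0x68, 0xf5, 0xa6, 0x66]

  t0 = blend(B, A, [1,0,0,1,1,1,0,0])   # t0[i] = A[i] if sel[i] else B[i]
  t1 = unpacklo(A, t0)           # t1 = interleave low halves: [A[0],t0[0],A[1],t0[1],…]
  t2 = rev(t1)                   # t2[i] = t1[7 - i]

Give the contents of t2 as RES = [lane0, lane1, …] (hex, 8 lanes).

  t0: 37 cc 59 41 ee 3d a6 66
  t1: 37 37 91 cc a0 59 41 41
  t2: 41 41 59 a0 cc 91 37 37

RES = [ 0x41  0x41  0x59  0xa0  0xcc  0x91  0x37  0x37 ]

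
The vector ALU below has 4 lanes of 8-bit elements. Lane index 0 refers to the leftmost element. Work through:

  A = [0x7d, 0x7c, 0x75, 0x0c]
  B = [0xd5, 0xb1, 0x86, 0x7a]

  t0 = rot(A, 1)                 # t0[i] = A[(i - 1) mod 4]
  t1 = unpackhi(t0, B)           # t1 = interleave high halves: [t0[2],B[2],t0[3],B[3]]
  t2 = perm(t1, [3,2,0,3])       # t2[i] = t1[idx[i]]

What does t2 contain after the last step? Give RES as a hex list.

RES = [ 0x7a  0x75  0x7c  0x7a ]

  t0: 0c 7d 7c 75
  t1: 7c 86 75 7a
  t2: 7a 75 7c 7a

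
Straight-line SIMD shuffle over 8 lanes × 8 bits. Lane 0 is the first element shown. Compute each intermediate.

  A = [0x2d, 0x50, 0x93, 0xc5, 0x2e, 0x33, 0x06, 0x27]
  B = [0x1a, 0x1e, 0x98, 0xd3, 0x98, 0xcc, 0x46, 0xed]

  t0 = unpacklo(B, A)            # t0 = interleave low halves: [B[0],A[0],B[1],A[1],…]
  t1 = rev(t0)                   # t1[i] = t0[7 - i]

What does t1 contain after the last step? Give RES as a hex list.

  t0: 1a 2d 1e 50 98 93 d3 c5
  t1: c5 d3 93 98 50 1e 2d 1a

RES = [ 0xc5  0xd3  0x93  0x98  0x50  0x1e  0x2d  0x1a ]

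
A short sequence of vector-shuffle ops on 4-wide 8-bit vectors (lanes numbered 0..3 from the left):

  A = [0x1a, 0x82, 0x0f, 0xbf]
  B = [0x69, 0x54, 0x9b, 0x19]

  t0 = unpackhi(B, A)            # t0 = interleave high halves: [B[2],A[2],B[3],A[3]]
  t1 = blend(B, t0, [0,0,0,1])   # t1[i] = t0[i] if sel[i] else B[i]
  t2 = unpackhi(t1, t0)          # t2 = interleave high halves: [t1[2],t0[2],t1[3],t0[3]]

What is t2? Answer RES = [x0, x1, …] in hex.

→ t0 |9b|0f|19|bf|
→ t1 |69|54|9b|bf|
→ t2 |9b|19|bf|bf|

RES = [ 0x9b  0x19  0xbf  0xbf ]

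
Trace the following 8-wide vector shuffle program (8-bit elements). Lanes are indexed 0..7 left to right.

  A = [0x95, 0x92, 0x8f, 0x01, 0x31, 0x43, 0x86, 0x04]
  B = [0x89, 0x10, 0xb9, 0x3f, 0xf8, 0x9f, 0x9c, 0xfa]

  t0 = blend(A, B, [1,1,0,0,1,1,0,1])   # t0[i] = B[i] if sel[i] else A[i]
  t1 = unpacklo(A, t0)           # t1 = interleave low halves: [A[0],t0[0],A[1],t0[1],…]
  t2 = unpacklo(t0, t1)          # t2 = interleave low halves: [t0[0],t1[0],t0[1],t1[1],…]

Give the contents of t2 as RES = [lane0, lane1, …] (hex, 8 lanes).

  t0: 89 10 8f 01 f8 9f 86 fa
  t1: 95 89 92 10 8f 8f 01 01
  t2: 89 95 10 89 8f 92 01 10

RES = [ 0x89  0x95  0x10  0x89  0x8f  0x92  0x01  0x10 ]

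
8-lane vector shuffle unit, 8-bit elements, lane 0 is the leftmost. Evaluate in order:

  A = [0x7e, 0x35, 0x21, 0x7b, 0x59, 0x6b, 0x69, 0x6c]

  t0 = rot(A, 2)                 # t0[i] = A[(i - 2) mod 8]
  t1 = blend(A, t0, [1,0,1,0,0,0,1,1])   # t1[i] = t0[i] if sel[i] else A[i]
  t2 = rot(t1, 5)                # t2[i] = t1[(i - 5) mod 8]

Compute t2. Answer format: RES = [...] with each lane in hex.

RES = [ 0x7b  0x59  0x6b  0x59  0x6b  0x69  0x35  0x7e ]

  t0: 69 6c 7e 35 21 7b 59 6b
  t1: 69 35 7e 7b 59 6b 59 6b
  t2: 7b 59 6b 59 6b 69 35 7e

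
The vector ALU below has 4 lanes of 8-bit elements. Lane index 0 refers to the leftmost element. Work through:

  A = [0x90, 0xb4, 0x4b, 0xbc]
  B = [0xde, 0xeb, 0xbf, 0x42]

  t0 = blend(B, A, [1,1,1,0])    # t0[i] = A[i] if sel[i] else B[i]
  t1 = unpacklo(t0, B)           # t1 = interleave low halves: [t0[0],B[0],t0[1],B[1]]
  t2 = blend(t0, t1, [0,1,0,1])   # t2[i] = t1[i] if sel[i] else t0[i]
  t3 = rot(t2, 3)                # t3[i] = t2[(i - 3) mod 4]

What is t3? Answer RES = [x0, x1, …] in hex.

RES = [ 0xde  0x4b  0xeb  0x90 ]

→ t0 |90|b4|4b|42|
→ t1 |90|de|b4|eb|
→ t2 |90|de|4b|eb|
→ t3 |de|4b|eb|90|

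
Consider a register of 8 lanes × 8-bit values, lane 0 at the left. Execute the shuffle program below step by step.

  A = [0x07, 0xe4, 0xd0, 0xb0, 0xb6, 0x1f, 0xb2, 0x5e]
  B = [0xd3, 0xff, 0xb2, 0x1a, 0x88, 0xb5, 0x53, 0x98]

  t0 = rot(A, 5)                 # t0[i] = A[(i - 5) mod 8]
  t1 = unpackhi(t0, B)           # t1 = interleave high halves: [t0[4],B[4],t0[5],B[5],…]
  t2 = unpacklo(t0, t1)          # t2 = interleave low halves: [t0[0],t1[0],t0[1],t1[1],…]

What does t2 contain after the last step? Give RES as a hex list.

t0 = [0xb0, 0xb6, 0x1f, 0xb2, 0x5e, 0x07, 0xe4, 0xd0]
t1 = [0x5e, 0x88, 0x07, 0xb5, 0xe4, 0x53, 0xd0, 0x98]
t2 = [0xb0, 0x5e, 0xb6, 0x88, 0x1f, 0x07, 0xb2, 0xb5]

RES = [ 0xb0  0x5e  0xb6  0x88  0x1f  0x07  0xb2  0xb5 ]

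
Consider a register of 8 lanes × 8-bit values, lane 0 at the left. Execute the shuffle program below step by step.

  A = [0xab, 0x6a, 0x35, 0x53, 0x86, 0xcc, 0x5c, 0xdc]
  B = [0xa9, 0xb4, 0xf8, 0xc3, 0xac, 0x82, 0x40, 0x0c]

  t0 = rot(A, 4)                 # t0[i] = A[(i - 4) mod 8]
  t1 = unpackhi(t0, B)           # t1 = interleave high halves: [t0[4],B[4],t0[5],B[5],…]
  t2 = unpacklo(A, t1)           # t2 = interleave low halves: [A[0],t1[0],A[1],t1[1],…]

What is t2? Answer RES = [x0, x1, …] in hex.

RES = [0xab, 0xab, 0x6a, 0xac, 0x35, 0x6a, 0x53, 0x82]

t0 = [0x86, 0xcc, 0x5c, 0xdc, 0xab, 0x6a, 0x35, 0x53]
t1 = [0xab, 0xac, 0x6a, 0x82, 0x35, 0x40, 0x53, 0x0c]
t2 = [0xab, 0xab, 0x6a, 0xac, 0x35, 0x6a, 0x53, 0x82]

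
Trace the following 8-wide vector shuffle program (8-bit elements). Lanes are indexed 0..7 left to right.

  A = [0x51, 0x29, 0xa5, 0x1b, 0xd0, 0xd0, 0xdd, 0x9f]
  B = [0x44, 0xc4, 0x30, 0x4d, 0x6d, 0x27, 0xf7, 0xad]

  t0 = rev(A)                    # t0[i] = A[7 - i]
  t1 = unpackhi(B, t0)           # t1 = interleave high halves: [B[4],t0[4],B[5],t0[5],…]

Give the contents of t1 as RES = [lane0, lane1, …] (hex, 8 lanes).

  t0: 9f dd d0 d0 1b a5 29 51
  t1: 6d 1b 27 a5 f7 29 ad 51

RES = [ 0x6d  0x1b  0x27  0xa5  0xf7  0x29  0xad  0x51 ]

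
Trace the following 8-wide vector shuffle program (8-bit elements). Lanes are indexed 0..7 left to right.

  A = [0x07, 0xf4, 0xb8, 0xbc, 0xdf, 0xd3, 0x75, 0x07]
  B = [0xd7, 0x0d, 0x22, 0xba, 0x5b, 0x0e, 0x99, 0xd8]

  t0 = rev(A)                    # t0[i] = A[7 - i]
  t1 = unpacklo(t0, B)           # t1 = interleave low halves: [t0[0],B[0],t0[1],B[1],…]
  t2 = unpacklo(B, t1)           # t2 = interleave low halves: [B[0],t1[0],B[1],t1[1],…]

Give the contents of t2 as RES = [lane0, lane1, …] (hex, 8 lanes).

RES = [0xd7, 0x07, 0x0d, 0xd7, 0x22, 0x75, 0xba, 0x0d]

→ t0 |07|75|d3|df|bc|b8|f4|07|
→ t1 |07|d7|75|0d|d3|22|df|ba|
→ t2 |d7|07|0d|d7|22|75|ba|0d|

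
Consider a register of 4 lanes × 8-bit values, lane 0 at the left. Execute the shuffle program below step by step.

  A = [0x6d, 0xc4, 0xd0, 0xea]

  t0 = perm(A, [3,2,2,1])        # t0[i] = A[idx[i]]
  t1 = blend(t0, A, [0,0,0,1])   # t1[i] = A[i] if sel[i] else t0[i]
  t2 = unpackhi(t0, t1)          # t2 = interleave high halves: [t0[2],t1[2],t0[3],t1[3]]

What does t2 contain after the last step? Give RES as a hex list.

RES = [ 0xd0  0xd0  0xc4  0xea ]

t0 = [0xea, 0xd0, 0xd0, 0xc4]
t1 = [0xea, 0xd0, 0xd0, 0xea]
t2 = [0xd0, 0xd0, 0xc4, 0xea]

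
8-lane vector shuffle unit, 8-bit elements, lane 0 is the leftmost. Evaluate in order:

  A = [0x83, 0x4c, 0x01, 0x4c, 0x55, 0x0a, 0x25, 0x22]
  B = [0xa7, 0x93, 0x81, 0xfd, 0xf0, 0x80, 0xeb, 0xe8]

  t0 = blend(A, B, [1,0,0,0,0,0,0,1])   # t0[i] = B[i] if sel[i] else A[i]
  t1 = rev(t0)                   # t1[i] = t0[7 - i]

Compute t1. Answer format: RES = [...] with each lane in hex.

→ t0 |a7|4c|01|4c|55|0a|25|e8|
→ t1 |e8|25|0a|55|4c|01|4c|a7|

RES = [0xe8, 0x25, 0x0a, 0x55, 0x4c, 0x01, 0x4c, 0xa7]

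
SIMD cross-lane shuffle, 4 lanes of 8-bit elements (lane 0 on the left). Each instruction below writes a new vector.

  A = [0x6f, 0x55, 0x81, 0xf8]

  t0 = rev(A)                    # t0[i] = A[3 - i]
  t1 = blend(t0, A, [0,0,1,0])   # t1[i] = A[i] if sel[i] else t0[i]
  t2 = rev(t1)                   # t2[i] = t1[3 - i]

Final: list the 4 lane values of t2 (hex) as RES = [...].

RES = [0x6f, 0x81, 0x81, 0xf8]

→ t0 |f8|81|55|6f|
→ t1 |f8|81|81|6f|
→ t2 |6f|81|81|f8|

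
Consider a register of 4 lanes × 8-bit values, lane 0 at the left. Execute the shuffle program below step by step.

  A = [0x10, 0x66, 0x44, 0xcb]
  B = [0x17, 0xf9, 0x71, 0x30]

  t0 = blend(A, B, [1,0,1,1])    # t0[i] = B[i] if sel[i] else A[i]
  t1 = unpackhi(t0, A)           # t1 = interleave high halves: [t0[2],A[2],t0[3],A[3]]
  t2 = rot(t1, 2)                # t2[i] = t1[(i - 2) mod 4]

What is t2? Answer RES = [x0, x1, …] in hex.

RES = [ 0x30  0xcb  0x71  0x44 ]

  t0: 17 66 71 30
  t1: 71 44 30 cb
  t2: 30 cb 71 44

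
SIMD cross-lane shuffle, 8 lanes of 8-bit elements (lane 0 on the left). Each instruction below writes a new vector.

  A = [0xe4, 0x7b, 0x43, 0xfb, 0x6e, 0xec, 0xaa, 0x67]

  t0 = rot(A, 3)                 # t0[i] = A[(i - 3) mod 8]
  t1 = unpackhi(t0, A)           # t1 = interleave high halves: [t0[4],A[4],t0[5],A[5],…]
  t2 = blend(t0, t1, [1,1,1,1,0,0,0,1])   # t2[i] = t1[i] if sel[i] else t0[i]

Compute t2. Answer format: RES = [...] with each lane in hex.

RES = [0x7b, 0x6e, 0x43, 0xec, 0x7b, 0x43, 0xfb, 0x67]

→ t0 |ec|aa|67|e4|7b|43|fb|6e|
→ t1 |7b|6e|43|ec|fb|aa|6e|67|
→ t2 |7b|6e|43|ec|7b|43|fb|67|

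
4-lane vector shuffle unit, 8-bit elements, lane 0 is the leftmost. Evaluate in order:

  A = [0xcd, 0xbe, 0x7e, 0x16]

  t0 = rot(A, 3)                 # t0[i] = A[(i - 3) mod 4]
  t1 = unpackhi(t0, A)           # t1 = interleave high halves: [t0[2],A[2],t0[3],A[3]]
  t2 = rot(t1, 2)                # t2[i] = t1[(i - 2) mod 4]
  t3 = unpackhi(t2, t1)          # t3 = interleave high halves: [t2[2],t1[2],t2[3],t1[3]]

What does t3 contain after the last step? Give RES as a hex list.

RES = [ 0x16  0xcd  0x7e  0x16 ]

→ t0 |be|7e|16|cd|
→ t1 |16|7e|cd|16|
→ t2 |cd|16|16|7e|
→ t3 |16|cd|7e|16|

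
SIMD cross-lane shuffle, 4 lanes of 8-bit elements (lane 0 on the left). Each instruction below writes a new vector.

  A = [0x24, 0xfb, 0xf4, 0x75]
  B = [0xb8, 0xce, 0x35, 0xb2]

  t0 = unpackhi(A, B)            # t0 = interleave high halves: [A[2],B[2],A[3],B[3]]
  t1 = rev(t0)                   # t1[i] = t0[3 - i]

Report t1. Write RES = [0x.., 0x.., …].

t0 = [0xf4, 0x35, 0x75, 0xb2]
t1 = [0xb2, 0x75, 0x35, 0xf4]

RES = [ 0xb2  0x75  0x35  0xf4 ]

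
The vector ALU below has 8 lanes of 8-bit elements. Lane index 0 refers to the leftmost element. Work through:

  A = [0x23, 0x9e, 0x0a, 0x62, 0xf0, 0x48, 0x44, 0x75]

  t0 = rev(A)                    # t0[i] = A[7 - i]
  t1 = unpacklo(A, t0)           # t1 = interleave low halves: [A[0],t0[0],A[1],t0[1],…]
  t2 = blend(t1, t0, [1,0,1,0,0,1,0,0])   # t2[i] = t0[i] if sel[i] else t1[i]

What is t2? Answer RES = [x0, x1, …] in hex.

  t0: 75 44 48 f0 62 0a 9e 23
  t1: 23 75 9e 44 0a 48 62 f0
  t2: 75 75 48 44 0a 0a 62 f0

RES = [ 0x75  0x75  0x48  0x44  0x0a  0x0a  0x62  0xf0 ]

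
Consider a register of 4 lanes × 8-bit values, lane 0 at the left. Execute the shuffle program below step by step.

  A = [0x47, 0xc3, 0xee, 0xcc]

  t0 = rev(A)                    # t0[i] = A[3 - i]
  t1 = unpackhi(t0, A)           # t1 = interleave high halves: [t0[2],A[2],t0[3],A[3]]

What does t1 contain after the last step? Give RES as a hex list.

→ t0 |cc|ee|c3|47|
→ t1 |c3|ee|47|cc|

RES = [0xc3, 0xee, 0x47, 0xcc]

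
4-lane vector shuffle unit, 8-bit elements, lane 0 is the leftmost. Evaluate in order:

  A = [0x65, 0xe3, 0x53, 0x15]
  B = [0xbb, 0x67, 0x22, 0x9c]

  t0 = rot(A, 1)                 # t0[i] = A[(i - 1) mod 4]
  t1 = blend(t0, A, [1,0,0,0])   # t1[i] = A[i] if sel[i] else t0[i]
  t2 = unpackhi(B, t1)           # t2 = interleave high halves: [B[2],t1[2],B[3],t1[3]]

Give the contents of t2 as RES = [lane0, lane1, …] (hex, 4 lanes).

RES = [0x22, 0xe3, 0x9c, 0x53]

t0 = [0x15, 0x65, 0xe3, 0x53]
t1 = [0x65, 0x65, 0xe3, 0x53]
t2 = [0x22, 0xe3, 0x9c, 0x53]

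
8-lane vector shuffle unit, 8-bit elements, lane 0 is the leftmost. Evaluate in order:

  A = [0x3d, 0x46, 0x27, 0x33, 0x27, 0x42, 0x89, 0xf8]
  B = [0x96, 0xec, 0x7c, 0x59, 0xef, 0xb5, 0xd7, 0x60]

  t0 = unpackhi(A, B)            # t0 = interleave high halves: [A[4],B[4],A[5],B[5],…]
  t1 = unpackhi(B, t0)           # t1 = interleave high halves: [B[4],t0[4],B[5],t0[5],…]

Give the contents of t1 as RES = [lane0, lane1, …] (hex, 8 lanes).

→ t0 |27|ef|42|b5|89|d7|f8|60|
→ t1 |ef|89|b5|d7|d7|f8|60|60|

RES = [ 0xef  0x89  0xb5  0xd7  0xd7  0xf8  0x60  0x60 ]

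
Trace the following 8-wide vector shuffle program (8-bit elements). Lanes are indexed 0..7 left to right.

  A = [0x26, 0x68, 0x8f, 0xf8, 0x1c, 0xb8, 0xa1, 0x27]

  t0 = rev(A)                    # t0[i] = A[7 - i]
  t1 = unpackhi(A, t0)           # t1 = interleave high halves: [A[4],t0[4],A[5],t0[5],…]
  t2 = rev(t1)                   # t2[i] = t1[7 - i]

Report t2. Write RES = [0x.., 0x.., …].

t0 = [0x27, 0xa1, 0xb8, 0x1c, 0xf8, 0x8f, 0x68, 0x26]
t1 = [0x1c, 0xf8, 0xb8, 0x8f, 0xa1, 0x68, 0x27, 0x26]
t2 = [0x26, 0x27, 0x68, 0xa1, 0x8f, 0xb8, 0xf8, 0x1c]

RES = [0x26, 0x27, 0x68, 0xa1, 0x8f, 0xb8, 0xf8, 0x1c]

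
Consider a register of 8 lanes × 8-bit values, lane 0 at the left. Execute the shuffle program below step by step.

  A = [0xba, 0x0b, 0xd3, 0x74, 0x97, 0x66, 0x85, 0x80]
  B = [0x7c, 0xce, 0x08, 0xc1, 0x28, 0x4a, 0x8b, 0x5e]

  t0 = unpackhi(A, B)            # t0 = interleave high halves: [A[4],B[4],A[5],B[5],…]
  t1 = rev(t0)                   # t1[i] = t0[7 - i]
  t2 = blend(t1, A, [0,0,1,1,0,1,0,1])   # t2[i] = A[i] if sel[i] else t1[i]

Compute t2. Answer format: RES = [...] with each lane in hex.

→ t0 |97|28|66|4a|85|8b|80|5e|
→ t1 |5e|80|8b|85|4a|66|28|97|
→ t2 |5e|80|d3|74|4a|66|28|80|

RES = [0x5e, 0x80, 0xd3, 0x74, 0x4a, 0x66, 0x28, 0x80]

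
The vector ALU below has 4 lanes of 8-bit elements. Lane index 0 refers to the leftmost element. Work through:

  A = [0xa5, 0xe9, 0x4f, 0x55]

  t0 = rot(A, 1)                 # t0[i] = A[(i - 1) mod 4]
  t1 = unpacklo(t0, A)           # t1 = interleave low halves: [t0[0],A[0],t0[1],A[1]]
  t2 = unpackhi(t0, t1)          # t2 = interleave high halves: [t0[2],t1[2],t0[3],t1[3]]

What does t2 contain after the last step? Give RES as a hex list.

  t0: 55 a5 e9 4f
  t1: 55 a5 a5 e9
  t2: e9 a5 4f e9

RES = [0xe9, 0xa5, 0x4f, 0xe9]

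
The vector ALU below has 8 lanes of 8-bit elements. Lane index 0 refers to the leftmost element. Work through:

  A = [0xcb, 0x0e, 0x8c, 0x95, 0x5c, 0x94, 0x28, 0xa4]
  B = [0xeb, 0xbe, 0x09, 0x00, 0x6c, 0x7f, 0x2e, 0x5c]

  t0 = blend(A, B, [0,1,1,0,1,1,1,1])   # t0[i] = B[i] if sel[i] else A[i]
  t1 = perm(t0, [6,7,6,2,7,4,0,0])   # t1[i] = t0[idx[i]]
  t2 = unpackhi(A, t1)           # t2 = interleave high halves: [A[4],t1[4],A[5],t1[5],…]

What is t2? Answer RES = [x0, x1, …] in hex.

t0 = [0xcb, 0xbe, 0x09, 0x95, 0x6c, 0x7f, 0x2e, 0x5c]
t1 = [0x2e, 0x5c, 0x2e, 0x09, 0x5c, 0x6c, 0xcb, 0xcb]
t2 = [0x5c, 0x5c, 0x94, 0x6c, 0x28, 0xcb, 0xa4, 0xcb]

RES = [0x5c, 0x5c, 0x94, 0x6c, 0x28, 0xcb, 0xa4, 0xcb]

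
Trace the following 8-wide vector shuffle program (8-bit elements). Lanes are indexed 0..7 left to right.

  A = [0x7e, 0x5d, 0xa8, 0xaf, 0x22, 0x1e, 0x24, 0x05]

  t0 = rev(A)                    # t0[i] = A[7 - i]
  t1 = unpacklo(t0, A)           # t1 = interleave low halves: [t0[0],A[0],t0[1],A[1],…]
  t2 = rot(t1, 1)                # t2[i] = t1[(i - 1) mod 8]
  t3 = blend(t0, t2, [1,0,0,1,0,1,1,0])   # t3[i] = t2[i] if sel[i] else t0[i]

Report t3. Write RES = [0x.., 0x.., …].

  t0: 05 24 1e 22 af a8 5d 7e
  t1: 05 7e 24 5d 1e a8 22 af
  t2: af 05 7e 24 5d 1e a8 22
  t3: af 24 1e 24 af 1e a8 7e

RES = [ 0xaf  0x24  0x1e  0x24  0xaf  0x1e  0xa8  0x7e ]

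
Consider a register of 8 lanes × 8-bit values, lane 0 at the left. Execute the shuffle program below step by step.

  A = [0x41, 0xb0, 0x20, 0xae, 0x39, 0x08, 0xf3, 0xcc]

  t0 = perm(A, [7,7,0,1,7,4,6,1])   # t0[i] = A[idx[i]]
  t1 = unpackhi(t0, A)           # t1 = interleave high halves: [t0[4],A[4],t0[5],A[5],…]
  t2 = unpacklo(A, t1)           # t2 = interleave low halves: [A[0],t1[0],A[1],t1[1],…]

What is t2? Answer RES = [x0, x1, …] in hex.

RES = [ 0x41  0xcc  0xb0  0x39  0x20  0x39  0xae  0x08 ]

→ t0 |cc|cc|41|b0|cc|39|f3|b0|
→ t1 |cc|39|39|08|f3|f3|b0|cc|
→ t2 |41|cc|b0|39|20|39|ae|08|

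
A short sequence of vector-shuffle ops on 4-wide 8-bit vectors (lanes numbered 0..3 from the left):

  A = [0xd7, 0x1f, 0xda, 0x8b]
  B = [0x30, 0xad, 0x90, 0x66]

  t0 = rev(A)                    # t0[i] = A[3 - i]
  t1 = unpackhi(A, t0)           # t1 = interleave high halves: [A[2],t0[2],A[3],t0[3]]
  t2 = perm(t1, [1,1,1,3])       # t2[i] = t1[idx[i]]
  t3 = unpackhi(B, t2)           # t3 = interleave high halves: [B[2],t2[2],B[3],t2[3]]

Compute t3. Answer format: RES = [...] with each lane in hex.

t0 = [0x8b, 0xda, 0x1f, 0xd7]
t1 = [0xda, 0x1f, 0x8b, 0xd7]
t2 = [0x1f, 0x1f, 0x1f, 0xd7]
t3 = [0x90, 0x1f, 0x66, 0xd7]

RES = [0x90, 0x1f, 0x66, 0xd7]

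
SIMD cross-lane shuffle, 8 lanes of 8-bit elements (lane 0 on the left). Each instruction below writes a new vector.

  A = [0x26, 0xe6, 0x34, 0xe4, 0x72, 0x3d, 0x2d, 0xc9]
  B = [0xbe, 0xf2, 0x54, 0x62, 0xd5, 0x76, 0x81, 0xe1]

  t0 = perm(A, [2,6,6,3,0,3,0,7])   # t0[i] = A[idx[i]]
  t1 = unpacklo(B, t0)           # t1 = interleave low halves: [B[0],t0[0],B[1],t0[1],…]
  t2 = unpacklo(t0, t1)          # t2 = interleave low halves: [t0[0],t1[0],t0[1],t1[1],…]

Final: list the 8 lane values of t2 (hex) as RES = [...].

RES = [0x34, 0xbe, 0x2d, 0x34, 0x2d, 0xf2, 0xe4, 0x2d]

  t0: 34 2d 2d e4 26 e4 26 c9
  t1: be 34 f2 2d 54 2d 62 e4
  t2: 34 be 2d 34 2d f2 e4 2d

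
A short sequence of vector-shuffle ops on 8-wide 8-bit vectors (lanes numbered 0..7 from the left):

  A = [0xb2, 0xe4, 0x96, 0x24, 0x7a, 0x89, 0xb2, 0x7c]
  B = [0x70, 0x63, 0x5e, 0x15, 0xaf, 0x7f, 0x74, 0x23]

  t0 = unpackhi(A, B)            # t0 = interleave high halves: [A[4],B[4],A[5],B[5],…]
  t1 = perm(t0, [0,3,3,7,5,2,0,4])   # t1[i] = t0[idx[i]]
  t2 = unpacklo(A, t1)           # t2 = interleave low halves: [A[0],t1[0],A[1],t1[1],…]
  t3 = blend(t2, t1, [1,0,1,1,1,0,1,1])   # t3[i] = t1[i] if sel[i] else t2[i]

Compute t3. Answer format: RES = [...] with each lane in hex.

  t0: 7a af 89 7f b2 74 7c 23
  t1: 7a 7f 7f 23 74 89 7a b2
  t2: b2 7a e4 7f 96 7f 24 23
  t3: 7a 7a 7f 23 74 7f 7a b2

RES = [0x7a, 0x7a, 0x7f, 0x23, 0x74, 0x7f, 0x7a, 0xb2]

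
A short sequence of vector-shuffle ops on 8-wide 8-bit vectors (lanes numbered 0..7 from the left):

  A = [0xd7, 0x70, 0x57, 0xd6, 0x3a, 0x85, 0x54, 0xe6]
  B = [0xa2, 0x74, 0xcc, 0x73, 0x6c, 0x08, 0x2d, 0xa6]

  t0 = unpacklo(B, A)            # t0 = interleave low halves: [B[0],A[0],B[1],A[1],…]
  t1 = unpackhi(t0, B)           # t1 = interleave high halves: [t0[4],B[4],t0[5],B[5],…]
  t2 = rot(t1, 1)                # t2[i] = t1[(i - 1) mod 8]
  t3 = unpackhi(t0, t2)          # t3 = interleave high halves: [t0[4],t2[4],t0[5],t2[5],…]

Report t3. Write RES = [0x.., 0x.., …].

  t0: a2 d7 74 70 cc 57 73 d6
  t1: cc 6c 57 08 73 2d d6 a6
  t2: a6 cc 6c 57 08 73 2d d6
  t3: cc 08 57 73 73 2d d6 d6

RES = [0xcc, 0x08, 0x57, 0x73, 0x73, 0x2d, 0xd6, 0xd6]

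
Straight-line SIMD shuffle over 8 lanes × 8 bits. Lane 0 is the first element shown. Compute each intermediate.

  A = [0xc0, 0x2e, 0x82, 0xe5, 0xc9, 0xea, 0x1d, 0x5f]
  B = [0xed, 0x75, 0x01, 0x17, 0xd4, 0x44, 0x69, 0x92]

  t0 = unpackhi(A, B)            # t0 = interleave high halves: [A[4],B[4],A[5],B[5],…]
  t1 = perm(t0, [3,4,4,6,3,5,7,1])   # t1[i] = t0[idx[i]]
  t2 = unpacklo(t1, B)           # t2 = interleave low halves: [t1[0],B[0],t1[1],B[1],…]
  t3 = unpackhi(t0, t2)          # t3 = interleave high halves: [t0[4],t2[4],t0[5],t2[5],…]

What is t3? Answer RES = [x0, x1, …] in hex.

RES = [0x1d, 0x1d, 0x69, 0x01, 0x5f, 0x5f, 0x92, 0x17]

  t0: c9 d4 ea 44 1d 69 5f 92
  t1: 44 1d 1d 5f 44 69 92 d4
  t2: 44 ed 1d 75 1d 01 5f 17
  t3: 1d 1d 69 01 5f 5f 92 17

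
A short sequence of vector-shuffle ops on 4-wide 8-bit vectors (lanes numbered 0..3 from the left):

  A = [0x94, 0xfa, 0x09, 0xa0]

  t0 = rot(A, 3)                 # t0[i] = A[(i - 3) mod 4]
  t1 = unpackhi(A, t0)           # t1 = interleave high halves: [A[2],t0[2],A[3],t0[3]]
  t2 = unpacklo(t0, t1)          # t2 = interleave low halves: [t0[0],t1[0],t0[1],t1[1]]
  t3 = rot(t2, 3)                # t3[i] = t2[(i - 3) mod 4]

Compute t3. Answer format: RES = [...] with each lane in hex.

RES = [ 0x09  0x09  0xa0  0xfa ]

  t0: fa 09 a0 94
  t1: 09 a0 a0 94
  t2: fa 09 09 a0
  t3: 09 09 a0 fa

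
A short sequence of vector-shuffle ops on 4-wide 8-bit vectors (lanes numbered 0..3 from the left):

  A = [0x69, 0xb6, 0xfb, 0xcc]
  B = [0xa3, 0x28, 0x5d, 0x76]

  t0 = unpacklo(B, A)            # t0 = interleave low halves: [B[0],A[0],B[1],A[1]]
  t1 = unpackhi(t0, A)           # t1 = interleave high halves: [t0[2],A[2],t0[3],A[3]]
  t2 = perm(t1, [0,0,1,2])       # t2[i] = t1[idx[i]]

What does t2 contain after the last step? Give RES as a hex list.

RES = [0x28, 0x28, 0xfb, 0xb6]

→ t0 |a3|69|28|b6|
→ t1 |28|fb|b6|cc|
→ t2 |28|28|fb|b6|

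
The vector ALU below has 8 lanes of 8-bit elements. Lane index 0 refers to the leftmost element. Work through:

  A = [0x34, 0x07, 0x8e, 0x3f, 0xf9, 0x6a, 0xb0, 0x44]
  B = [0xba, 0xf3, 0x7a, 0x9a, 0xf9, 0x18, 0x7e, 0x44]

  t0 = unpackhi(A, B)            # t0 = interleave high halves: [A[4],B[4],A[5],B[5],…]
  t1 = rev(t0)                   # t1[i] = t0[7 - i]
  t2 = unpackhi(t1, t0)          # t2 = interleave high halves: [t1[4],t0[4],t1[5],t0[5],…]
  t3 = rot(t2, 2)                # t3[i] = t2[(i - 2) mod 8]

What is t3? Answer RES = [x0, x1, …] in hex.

  t0: f9 f9 6a 18 b0 7e 44 44
  t1: 44 44 7e b0 18 6a f9 f9
  t2: 18 b0 6a 7e f9 44 f9 44
  t3: f9 44 18 b0 6a 7e f9 44

RES = [ 0xf9  0x44  0x18  0xb0  0x6a  0x7e  0xf9  0x44 ]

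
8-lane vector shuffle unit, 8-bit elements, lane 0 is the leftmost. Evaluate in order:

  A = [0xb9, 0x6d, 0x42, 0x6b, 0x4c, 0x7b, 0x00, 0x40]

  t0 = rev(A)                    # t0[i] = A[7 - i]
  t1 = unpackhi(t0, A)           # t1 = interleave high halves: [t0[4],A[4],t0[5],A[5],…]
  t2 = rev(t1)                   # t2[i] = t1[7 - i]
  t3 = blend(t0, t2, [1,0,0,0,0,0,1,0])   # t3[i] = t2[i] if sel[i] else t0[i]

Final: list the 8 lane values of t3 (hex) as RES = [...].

RES = [ 0x40  0x00  0x7b  0x4c  0x6b  0x42  0x4c  0xb9 ]

  t0: 40 00 7b 4c 6b 42 6d b9
  t1: 6b 4c 42 7b 6d 00 b9 40
  t2: 40 b9 00 6d 7b 42 4c 6b
  t3: 40 00 7b 4c 6b 42 4c b9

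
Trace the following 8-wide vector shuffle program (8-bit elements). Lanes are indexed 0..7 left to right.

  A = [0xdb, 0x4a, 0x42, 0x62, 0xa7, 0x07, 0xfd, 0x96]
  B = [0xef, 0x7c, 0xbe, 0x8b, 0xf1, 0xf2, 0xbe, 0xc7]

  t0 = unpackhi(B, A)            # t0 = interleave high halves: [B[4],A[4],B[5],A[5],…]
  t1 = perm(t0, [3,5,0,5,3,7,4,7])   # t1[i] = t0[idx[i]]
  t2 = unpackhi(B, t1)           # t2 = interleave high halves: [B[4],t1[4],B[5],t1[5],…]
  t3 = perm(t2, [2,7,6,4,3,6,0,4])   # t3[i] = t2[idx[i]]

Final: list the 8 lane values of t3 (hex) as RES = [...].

→ t0 |f1|a7|f2|07|be|fd|c7|96|
→ t1 |07|fd|f1|fd|07|96|be|96|
→ t2 |f1|07|f2|96|be|be|c7|96|
→ t3 |f2|96|c7|be|96|c7|f1|be|

RES = [ 0xf2  0x96  0xc7  0xbe  0x96  0xc7  0xf1  0xbe ]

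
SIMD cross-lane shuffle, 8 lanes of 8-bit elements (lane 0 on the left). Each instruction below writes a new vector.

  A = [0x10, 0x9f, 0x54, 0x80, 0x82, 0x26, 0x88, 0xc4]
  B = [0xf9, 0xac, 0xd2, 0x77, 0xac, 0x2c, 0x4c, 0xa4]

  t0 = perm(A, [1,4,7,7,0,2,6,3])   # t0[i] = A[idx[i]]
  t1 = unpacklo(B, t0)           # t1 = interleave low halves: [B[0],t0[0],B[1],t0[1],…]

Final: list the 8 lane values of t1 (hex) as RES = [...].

t0 = [0x9f, 0x82, 0xc4, 0xc4, 0x10, 0x54, 0x88, 0x80]
t1 = [0xf9, 0x9f, 0xac, 0x82, 0xd2, 0xc4, 0x77, 0xc4]

RES = [0xf9, 0x9f, 0xac, 0x82, 0xd2, 0xc4, 0x77, 0xc4]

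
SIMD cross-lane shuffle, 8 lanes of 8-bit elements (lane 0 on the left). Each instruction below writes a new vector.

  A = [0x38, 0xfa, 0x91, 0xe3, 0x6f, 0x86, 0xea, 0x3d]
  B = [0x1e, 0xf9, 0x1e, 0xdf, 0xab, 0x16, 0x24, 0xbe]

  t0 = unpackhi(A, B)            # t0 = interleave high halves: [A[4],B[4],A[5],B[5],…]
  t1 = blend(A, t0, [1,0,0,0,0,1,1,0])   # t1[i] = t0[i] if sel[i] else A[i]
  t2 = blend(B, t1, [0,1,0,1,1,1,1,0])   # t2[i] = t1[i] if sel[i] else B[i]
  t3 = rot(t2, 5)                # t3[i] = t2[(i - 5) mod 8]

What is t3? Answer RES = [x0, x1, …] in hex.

t0 = [0x6f, 0xab, 0x86, 0x16, 0xea, 0x24, 0x3d, 0xbe]
t1 = [0x6f, 0xfa, 0x91, 0xe3, 0x6f, 0x24, 0x3d, 0x3d]
t2 = [0x1e, 0xfa, 0x1e, 0xe3, 0x6f, 0x24, 0x3d, 0xbe]
t3 = [0xe3, 0x6f, 0x24, 0x3d, 0xbe, 0x1e, 0xfa, 0x1e]

RES = [0xe3, 0x6f, 0x24, 0x3d, 0xbe, 0x1e, 0xfa, 0x1e]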